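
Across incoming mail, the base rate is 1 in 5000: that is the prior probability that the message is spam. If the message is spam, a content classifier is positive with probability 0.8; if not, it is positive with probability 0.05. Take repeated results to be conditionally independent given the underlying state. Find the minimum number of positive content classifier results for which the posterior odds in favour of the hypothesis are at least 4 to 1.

Prior odds: 0.0002 ÷ 0.9998 = 1/4999.
Likelihood ratio of a positive = 0.8/0.05 = 16.
Target odds = 4.
Need (1/4999) × 16ⁿ ≥ 4, i.e. 16ⁿ ≥ 19996.
16³ = 4096 falls short of 19996 but 16⁴ = 65536 reaches it, so n = 4.

4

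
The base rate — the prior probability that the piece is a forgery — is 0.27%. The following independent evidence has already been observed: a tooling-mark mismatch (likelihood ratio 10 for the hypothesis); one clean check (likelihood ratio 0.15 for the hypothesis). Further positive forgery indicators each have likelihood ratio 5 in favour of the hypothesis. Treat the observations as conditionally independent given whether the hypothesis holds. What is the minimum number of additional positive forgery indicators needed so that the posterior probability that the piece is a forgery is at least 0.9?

5

Prior odds = 0.0027/0.9973 = 27/9973.
Combined Bayes factor of the evidence already in hand = 10 × 0.15 = 1.5.
Odds after that evidence = (27/9973) × 1.5 = 81/19946.
Target odds = 0.9/0.1 = 9.
Need 5ⁿ ≥ 9 ÷ (81/19946) = 19946/9.
5⁴ = 625 falls short of 19946/9 but 5⁵ = 3125 reaches it, so n = 5.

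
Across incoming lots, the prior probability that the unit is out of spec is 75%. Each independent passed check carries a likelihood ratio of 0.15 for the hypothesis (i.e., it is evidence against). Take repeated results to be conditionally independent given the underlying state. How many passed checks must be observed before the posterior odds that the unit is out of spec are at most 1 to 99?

Prior odds: 0.75 ÷ 0.25 = 3.
Likelihood ratio per passed check = 0.15.
Target odds = 1/99.
Need 3 × 0.15ⁿ ≤ 1/99, i.e. 0.15ⁿ ≤ 1/297.
0.15³ = 0.003375 is still above 1/297 but 0.15⁴ = 81/160000 is at or below it, so n = 4.

4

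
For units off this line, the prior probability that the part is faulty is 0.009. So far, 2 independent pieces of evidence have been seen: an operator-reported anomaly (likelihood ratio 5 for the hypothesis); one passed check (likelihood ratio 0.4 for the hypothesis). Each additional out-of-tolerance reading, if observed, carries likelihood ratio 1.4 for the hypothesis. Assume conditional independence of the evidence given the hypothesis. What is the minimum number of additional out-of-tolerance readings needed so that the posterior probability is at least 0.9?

Prior odds = 0.009/0.991 = 9/991.
Combined Bayes factor of the evidence already in hand = 5 × 0.4 = 2.
Odds after that evidence = (9/991) × 2 = 18/991.
Target odds = 0.9/0.1 = 9.
Need 1.4ⁿ ≥ 9 ÷ (18/991) = 495.5.
1.4¹⁸ ≈426.879 falls short of 495.5 but 1.4¹⁹ ≈597.63 reaches it, so n = 19.

19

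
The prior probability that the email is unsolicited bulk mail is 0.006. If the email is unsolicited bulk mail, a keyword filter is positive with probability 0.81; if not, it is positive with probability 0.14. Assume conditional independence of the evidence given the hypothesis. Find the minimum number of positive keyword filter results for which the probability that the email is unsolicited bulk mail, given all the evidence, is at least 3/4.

Prior odds: 0.006 ÷ 0.994 = 3/497.
Likelihood ratio of a positive = 0.81/0.14 = 81/14.
Target odds: 0.75 ÷ 0.25 = 3.
Require (81/14)ⁿ ≥ 3 ÷ (3/497) = 497.
(81/14)³ = 531441/2744 falls short of 497 but (81/14)⁴ = 43046721/38416 reaches it, so n = 4.

4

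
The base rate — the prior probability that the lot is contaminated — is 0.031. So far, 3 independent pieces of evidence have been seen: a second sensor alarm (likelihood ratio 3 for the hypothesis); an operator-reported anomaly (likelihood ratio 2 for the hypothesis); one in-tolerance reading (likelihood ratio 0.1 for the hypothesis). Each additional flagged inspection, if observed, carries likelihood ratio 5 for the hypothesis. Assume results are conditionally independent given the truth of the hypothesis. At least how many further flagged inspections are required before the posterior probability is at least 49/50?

5

Prior odds = 0.031/0.969 = 31/969.
Combined Bayes factor of the evidence already in hand = 3 × 2 × 0.1 = 0.6.
Odds after that evidence = (31/969) × 0.6 = 31/1615.
Target odds = 0.98/0.02 = 49.
Need 5ⁿ ≥ 49 ÷ (31/1615) = 79135/31.
5⁴ = 625 falls short of 79135/31 but 5⁵ = 3125 reaches it, so n = 5.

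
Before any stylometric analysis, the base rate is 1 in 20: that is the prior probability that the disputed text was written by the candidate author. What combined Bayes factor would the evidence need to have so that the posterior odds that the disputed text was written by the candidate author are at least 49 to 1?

931

Prior odds = 0.05/0.95 = 1/19.
Target odds = 49.
Required Bayes factor = 49 ÷ (1/19) = 931.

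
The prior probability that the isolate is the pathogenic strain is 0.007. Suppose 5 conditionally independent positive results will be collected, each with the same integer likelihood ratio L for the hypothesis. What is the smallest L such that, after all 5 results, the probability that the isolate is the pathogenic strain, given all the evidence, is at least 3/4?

Prior odds = 0.007/0.993 = 7/993.
Target odds = 0.75/0.25 = 3.
Need L⁵ ≥ 3 ÷ (7/993) = 2979/7.
3⁵ = 243 < 2979/7 ≤ 1024 = 4⁵, so L = 4.

4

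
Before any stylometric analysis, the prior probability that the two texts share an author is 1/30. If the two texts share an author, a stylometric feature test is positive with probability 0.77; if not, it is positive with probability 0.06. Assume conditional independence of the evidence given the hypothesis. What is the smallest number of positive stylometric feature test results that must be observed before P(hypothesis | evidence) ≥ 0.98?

3

Prior odds: (1/30) ÷ (29/30) = 1/29.
Likelihood ratio of a positive = 0.77/0.06 = 77/6.
Target odds: 0.98 ÷ 0.02 = 49.
Need (1/29) × (77/6)ⁿ ≥ 49, i.e. (77/6)ⁿ ≥ 1421.
(77/6)² = 5929/36 falls short of 1421 but (77/6)³ = 456533/216 reaches it, so n = 3.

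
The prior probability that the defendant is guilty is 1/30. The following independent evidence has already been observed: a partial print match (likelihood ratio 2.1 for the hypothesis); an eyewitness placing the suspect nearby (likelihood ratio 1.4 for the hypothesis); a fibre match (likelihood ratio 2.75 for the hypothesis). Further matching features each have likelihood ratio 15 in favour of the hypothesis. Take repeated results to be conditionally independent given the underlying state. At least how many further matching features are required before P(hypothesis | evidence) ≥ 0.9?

Prior odds = (1/30)/(29/30) = 1/29.
Combined Bayes factor of the evidence already in hand = 2.1 × 1.4 × 2.75 = 8.085.
Odds after that evidence = (1/29) × 8.085 = 1617/5800.
Target odds = 0.9/0.1 = 9.
Need 15ⁿ ≥ 9 ÷ (1617/5800) = 17400/539.
15¹ = 15 falls short of 17400/539 but 15² = 225 reaches it, so n = 2.

2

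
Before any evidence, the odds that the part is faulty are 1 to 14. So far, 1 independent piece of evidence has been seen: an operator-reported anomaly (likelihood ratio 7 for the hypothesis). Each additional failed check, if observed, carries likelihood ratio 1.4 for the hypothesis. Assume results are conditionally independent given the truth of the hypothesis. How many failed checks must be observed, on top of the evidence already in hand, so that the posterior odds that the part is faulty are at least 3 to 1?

6

Prior odds = 1/14.
Bayes factor of the evidence already in hand = 7.
Odds after that evidence = (1/14) × 7 = 0.5.
Target odds = 3.
Need 1.4ⁿ ≥ 3 ÷ 0.5 = 6.
1.4⁵ = 5.37824 falls short of 6 but 1.4⁶ = 117649/15625 reaches it, so n = 6.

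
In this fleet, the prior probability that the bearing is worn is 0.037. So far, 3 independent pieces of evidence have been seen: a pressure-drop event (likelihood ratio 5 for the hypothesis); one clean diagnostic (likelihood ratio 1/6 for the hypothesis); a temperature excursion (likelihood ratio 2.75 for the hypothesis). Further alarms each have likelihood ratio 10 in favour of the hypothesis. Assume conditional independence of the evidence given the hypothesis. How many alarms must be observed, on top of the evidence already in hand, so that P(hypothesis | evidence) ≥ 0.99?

Prior odds = 0.037/0.963 = 37/963.
Combined Bayes factor of the evidence already in hand = 5 × (1/6) × 2.75 = 55/24.
Odds after that evidence = (37/963) × 55/24 = 2035/23112.
Target odds = 0.99/0.01 = 99.
Need 10ⁿ ≥ 99 ÷ (2035/23112) = 208008/185.
10³ = 1000 falls short of 208008/185 but 10⁴ = 10000 reaches it, so n = 4.

4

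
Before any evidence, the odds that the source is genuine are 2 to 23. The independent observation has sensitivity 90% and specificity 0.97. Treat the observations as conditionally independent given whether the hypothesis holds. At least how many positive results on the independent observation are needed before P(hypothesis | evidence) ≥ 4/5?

Prior odds = 2/23.
False-positive rate = 1 − 0.97 = 0.03; likelihood ratio of a positive = 0.9/0.03 = 30.
Target posterior odds = 0.8/0.2 = 4.
Require 30ⁿ ≥ 4 ÷ (2/23) = 46.
30¹ = 30 falls short of 46 but 30² = 900 reaches it, so n = 2.

2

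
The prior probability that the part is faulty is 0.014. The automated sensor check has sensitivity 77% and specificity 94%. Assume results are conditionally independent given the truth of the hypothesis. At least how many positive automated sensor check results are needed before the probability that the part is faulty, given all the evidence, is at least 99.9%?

Prior odds = 0.014/0.986 = 7/493.
False-positive rate = 1 − 0.94 = 0.06; likelihood ratio of a positive = 0.77/0.06 = 77/6.
Target posterior odds = 0.999/0.001 = 999.
Need (7/493) × (77/6)ⁿ ≥ 999, i.e. (77/6)ⁿ ≥ 492507/7.
(77/6)⁴ = 35153041/1296 falls short of 492507/7 but (77/6)⁵ ≈348095 reaches it, so n = 5.

5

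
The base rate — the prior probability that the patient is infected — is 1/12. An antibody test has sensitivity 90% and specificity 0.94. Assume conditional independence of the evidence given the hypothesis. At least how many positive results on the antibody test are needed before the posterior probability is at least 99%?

Prior odds = (1/12)/(11/12) = 1/11.
False-positive rate = 1 − 0.94 = 0.06; likelihood ratio of a positive = 0.9/0.06 = 15.
Target posterior odds = 0.99/0.01 = 99.
Require 15ⁿ ≥ 99 ÷ (1/11) = 1089.
15² = 225 falls short of 1089 but 15³ = 3375 reaches it, so n = 3.

3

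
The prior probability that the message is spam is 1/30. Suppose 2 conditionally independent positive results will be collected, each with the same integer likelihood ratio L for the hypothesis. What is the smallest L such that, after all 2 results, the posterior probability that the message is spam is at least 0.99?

Prior odds = (1/30)/(29/30) = 1/29.
Target odds = 0.99/0.01 = 99.
Need L² ≥ 99 ÷ (1/29) = 2871.
53² = 2809 < 2871 ≤ 2916 = 54², so L = 54.

54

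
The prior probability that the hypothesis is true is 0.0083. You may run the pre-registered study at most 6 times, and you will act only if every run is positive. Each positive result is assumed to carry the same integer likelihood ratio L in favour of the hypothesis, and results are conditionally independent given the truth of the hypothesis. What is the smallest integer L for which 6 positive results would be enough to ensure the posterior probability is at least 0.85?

3

Prior odds = 0.0083/0.9917 = 83/9917.
Target odds = 0.85/0.15 = 17/3.
Need L⁶ ≥ 17/3 ÷ (83/9917) = 168589/249.
2⁶ = 64 < 168589/249 ≤ 729 = 3⁶, so L = 3.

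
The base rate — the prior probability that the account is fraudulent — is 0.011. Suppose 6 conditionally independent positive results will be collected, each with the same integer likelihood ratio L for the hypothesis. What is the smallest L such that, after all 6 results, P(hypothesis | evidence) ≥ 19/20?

4

Prior odds = 0.011/0.989 = 11/989.
Target odds = 0.95/0.05 = 19.
Need L⁶ ≥ 19 ÷ (11/989) = 18791/11.
3⁶ = 729 < 18791/11 ≤ 4096 = 4⁶, so L = 4.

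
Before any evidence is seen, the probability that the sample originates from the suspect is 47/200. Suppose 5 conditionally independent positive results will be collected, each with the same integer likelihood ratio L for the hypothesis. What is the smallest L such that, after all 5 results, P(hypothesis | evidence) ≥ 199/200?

Prior odds = 0.235/0.765 = 47/153.
Target odds = 0.995/0.005 = 199.
Need L⁵ ≥ 199 ÷ (47/153) = 30447/47.
3⁵ = 243 < 30447/47 ≤ 1024 = 4⁵, so L = 4.

4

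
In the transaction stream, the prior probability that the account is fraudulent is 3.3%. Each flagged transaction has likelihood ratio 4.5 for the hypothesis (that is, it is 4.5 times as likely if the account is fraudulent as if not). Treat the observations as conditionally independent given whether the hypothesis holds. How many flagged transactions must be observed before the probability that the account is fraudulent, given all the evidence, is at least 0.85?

Prior odds: 0.033 ÷ 0.967 = 33/967.
Likelihood ratio per flagged transaction = 4.5.
Target odds: 0.85 ÷ 0.15 = 17/3.
Need (33/967) × 4.5ⁿ ≥ 17/3, i.e. 4.5ⁿ ≥ 16439/99.
4.5³ = 91.125 falls short of 16439/99 but 4.5⁴ = 410.0625 reaches it, so n = 4.

4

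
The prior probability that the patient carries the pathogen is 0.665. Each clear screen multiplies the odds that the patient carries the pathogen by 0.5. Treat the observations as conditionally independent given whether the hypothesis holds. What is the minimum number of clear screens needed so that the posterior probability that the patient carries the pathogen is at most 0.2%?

Prior odds: 0.665 ÷ 0.335 = 133/67.
Likelihood ratio per clear screen = 0.5.
Target odds: 0.002 ÷ 0.998 = 1/499.
Require 0.5ⁿ ≤ 1/499 ÷ (133/67) = 67/66367.
0.5⁹ = 0.001953125 is still above 67/66367 but 0.5¹⁰ = 1/1024 is at or below it, so n = 10.

10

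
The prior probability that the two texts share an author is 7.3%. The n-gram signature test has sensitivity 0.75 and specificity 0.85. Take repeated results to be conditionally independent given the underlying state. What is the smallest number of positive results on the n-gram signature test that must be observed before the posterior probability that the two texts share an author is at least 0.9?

Prior odds: 0.073 ÷ 0.927 = 73/927.
False-positive rate = 1 − 0.85 = 0.15; likelihood ratio of a positive = 0.75/0.15 = 5.
Target posterior odds = 0.9/0.1 = 9.
Require 5ⁿ ≥ 9 ÷ (73/927) = 8343/73.
5² = 25 falls short of 8343/73 but 5³ = 125 reaches it, so n = 3.

3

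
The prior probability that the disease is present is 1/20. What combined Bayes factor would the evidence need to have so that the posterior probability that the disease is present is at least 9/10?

171

Prior odds = 0.05/0.95 = 1/19.
Target odds = 0.9/0.1 = 9.
Required Bayes factor = 9 ÷ (1/19) = 171.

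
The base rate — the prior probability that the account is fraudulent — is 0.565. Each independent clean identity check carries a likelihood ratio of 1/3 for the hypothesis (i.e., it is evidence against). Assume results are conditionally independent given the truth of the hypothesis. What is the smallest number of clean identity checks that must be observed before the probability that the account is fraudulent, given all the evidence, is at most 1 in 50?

Prior odds: 0.565 ÷ 0.435 = 113/87.
Likelihood ratio per clean identity check = 1/3.
Target odds: 0.02 ÷ 0.98 = 1/49.
Require (1/3)ⁿ ≤ 1/49 ÷ (113/87) = 87/5537.
(1/3)³ = 1/27 is still above 87/5537 but (1/3)⁴ = 1/81 is at or below it, so n = 4.

4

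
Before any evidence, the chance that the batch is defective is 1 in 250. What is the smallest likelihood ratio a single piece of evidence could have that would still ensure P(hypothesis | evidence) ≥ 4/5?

Prior odds = 0.004/0.996 = 1/249.
Target odds = 0.8/0.2 = 4.
Required Bayes factor = 4 ÷ (1/249) = 996.

996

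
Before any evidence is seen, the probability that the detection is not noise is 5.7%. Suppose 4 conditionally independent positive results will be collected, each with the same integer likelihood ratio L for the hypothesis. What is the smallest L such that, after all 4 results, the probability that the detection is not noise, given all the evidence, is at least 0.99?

Prior odds = 0.057/0.943 = 57/943.
Target odds = 0.99/0.01 = 99.
Need L⁴ ≥ 99 ÷ (57/943) = 31119/19.
6⁴ = 1296 < 31119/19 ≤ 2401 = 7⁴, so L = 7.

7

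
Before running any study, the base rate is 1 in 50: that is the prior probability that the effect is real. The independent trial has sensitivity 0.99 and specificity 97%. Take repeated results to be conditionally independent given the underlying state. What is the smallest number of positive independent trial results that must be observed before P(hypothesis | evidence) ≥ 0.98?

3

Prior odds = 0.02/0.98 = 1/49.
False-positive rate = 1 − 0.97 = 0.03; likelihood ratio of a positive = 0.99/0.03 = 33.
Target posterior odds = 0.98/0.02 = 49.
Require 33ⁿ ≥ 49 ÷ (1/49) = 2401.
33² = 1089 falls short of 2401 but 33³ = 35937 reaches it, so n = 3.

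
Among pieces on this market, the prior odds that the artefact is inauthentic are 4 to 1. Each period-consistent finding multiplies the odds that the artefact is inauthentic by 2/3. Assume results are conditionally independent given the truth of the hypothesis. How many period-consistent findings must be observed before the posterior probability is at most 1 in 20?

Prior odds = 4.
Likelihood ratio per period-consistent finding = 2/3.
Target odds: 0.05 ÷ 0.95 = 1/19.
Require (2/3)ⁿ ≤ 1/19 ÷ 4 = 1/76.
(2/3)¹⁰ = 1024/59049 is still above 1/76 but (2/3)¹¹ = 2048/177147 is at or below it, so n = 11.

11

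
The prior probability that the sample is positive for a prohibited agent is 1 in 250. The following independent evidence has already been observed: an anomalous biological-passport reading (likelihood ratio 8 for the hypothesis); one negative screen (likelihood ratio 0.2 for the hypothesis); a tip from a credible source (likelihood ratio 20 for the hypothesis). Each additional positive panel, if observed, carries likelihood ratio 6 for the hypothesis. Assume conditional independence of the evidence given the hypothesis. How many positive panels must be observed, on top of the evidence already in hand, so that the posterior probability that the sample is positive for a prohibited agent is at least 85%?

3

Prior odds = 0.004/0.996 = 1/249.
Combined Bayes factor of the evidence already in hand = 8 × 0.2 × 20 = 32.
Odds after that evidence = (1/249) × 32 = 32/249.
Target odds = 0.85/0.15 = 17/3.
Need 6ⁿ ≥ 17/3 ÷ (32/249) = 44.09375.
6² = 36 falls short of 44.09375 but 6³ = 216 reaches it, so n = 3.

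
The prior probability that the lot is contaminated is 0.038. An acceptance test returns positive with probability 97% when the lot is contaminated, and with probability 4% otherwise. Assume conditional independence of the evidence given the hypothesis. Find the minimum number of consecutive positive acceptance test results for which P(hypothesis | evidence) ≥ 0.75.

2

Prior odds = 0.038/0.962 = 19/481.
Likelihood ratio of a positive result = 0.97/0.04 = 24.25.
Target posterior odds = 0.75/0.25 = 3.
Need (19/481) × 24.25ⁿ ≥ 3, i.e. 24.25ⁿ ≥ 1443/19.
24.25¹ = 24.25 falls short of 1443/19 but 24.25² = 588.0625 reaches it, so n = 2.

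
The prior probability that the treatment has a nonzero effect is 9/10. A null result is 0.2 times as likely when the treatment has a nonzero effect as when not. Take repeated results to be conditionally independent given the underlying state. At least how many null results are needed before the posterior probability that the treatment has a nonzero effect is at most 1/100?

5

Prior odds: 0.9 ÷ 0.1 = 9.
Likelihood ratio per null result = 0.2.
Target posterior odds = 0.01/0.99 = 1/99.
Need 9 × 0.2ⁿ ≤ 1/99, i.e. 0.2ⁿ ≤ 1/891.
0.2⁴ = 0.0016 is still above 1/891 but 0.2⁵ = 0.00032 is at or below it, so n = 5.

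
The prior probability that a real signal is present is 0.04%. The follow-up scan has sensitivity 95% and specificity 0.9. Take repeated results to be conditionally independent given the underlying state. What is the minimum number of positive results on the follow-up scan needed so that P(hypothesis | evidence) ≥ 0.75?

4

Prior odds: 0.0004 ÷ 0.9996 = 1/2499.
False-positive rate = 1 − 0.9 = 0.1; likelihood ratio of a positive = 0.95/0.1 = 9.5.
Target posterior odds = 0.75/0.25 = 3.
Need (1/2499) × 9.5ⁿ ≥ 3, i.e. 9.5ⁿ ≥ 7497.
9.5³ = 857.375 falls short of 7497 but 9.5⁴ = 8145.0625 reaches it, so n = 4.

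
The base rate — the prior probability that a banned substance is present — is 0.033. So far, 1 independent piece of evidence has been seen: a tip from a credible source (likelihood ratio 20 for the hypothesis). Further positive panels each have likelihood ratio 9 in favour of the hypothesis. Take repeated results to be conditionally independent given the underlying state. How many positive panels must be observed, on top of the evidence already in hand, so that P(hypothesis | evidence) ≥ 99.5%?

3

Prior odds = 0.033/0.967 = 33/967.
Bayes factor of the evidence already in hand = 20.
Odds after that evidence = (33/967) × 20 = 660/967.
Target odds = 0.995/0.005 = 199.
Need 9ⁿ ≥ 199 ÷ (660/967) = 192433/660.
9² = 81 falls short of 192433/660 but 9³ = 729 reaches it, so n = 3.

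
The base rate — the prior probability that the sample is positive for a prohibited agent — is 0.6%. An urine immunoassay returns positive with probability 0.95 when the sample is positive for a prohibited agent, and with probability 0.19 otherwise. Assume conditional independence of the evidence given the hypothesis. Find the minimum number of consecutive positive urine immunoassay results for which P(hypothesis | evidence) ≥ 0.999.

8

Prior odds = 0.006/0.994 = 3/497.
Likelihood ratio of a positive result = 0.95/0.19 = 5.
Target odds: 0.999 ÷ 0.001 = 999.
Need (3/497) × 5ⁿ ≥ 999, i.e. 5ⁿ ≥ 165501.
5⁷ = 78125 falls short of 165501 but 5⁸ = 390625 reaches it, so n = 8.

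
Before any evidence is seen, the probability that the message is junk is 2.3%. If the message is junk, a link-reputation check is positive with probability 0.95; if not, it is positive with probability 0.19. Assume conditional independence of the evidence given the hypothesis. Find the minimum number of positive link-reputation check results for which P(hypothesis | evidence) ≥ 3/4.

Prior odds = 0.023/0.977 = 23/977.
Likelihood ratio of a positive = 0.95/0.19 = 5.
Target odds: 0.75 ÷ 0.25 = 3.
Require 5ⁿ ≥ 3 ÷ (23/977) = 2931/23.
5³ = 125 falls short of 2931/23 but 5⁴ = 625 reaches it, so n = 4.

4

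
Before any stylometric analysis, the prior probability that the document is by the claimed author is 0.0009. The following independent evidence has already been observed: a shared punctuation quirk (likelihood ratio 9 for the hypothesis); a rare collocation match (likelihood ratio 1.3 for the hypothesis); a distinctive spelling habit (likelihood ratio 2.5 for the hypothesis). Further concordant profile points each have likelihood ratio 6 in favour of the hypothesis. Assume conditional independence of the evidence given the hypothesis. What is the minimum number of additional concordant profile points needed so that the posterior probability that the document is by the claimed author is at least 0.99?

Prior odds = 0.0009/0.9991 = 9/9991.
Combined Bayes factor of the evidence already in hand = 9 × 1.3 × 2.5 = 29.25.
Odds after that evidence = (9/9991) × 29.25 = 1053/39964.
Target odds = 0.99/0.01 = 99.
Need 6ⁿ ≥ 99 ÷ (1053/39964) = 439604/117.
6⁴ = 1296 falls short of 439604/117 but 6⁵ = 7776 reaches it, so n = 5.

5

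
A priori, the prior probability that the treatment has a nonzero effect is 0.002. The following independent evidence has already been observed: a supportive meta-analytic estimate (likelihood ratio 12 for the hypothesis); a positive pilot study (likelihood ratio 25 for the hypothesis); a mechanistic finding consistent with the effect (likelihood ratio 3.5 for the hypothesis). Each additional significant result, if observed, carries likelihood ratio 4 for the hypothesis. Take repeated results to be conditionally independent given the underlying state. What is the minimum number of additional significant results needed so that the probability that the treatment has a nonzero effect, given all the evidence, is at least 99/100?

3

Prior odds = 0.002/0.998 = 1/499.
Combined Bayes factor of the evidence already in hand = 12 × 25 × 3.5 = 1050.
Odds after that evidence = (1/499) × 1050 = 1050/499.
Target odds = 0.99/0.01 = 99.
Need 4ⁿ ≥ 99 ÷ (1050/499) = 16467/350.
4² = 16 falls short of 16467/350 but 4³ = 64 reaches it, so n = 3.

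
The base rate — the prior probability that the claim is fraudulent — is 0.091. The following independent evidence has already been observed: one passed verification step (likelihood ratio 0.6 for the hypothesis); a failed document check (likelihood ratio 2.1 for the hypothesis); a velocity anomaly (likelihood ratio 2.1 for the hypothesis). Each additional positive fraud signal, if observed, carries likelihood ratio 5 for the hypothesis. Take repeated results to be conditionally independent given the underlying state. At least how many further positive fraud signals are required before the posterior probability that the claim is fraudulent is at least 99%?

Prior odds = 0.091/0.909 = 91/909.
Combined Bayes factor of the evidence already in hand = 0.6 × 2.1 × 2.1 = 2.646.
Odds after that evidence = (91/909) × 2.646 = 13377/50500.
Target odds = 0.99/0.01 = 99.
Need 5ⁿ ≥ 99 ÷ (13377/50500) = 1666500/4459.
5³ = 125 falls short of 1666500/4459 but 5⁴ = 625 reaches it, so n = 4.

4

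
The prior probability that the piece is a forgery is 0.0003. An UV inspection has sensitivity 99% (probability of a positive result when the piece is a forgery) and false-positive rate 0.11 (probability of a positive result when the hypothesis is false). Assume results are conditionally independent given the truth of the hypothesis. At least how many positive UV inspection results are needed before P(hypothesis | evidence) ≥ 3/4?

Prior odds: 0.0003 ÷ 0.9997 = 3/9997.
Likelihood ratio of a positive result = 0.99/0.11 = 9.
Target posterior odds = 0.75/0.25 = 3.
Require 9ⁿ ≥ 3 ÷ (3/9997) = 9997.
9⁴ = 6561 falls short of 9997 but 9⁵ = 59049 reaches it, so n = 5.

5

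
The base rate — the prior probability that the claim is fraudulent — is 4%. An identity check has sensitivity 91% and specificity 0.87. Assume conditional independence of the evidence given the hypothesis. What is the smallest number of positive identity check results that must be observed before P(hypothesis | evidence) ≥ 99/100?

Prior odds = 0.04/0.96 = 1/24.
False-positive rate = 1 − 0.87 = 0.13; likelihood ratio of a positive = 0.91/0.13 = 7.
Target odds: 0.99 ÷ 0.01 = 99.
Require 7ⁿ ≥ 99 ÷ (1/24) = 2376.
7³ = 343 falls short of 2376 but 7⁴ = 2401 reaches it, so n = 4.

4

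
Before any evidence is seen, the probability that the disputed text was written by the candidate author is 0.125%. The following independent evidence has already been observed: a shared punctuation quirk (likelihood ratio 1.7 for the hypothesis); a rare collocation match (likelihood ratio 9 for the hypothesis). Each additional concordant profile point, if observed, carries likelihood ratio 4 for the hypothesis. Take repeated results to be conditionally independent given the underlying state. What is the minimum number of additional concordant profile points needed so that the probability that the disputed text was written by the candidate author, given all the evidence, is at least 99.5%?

Prior odds = 0.00125/0.99875 = 1/799.
Combined Bayes factor of the evidence already in hand = 1.7 × 9 = 15.3.
Odds after that evidence = (1/799) × 15.3 = 9/470.
Target odds = 0.995/0.005 = 199.
Need 4ⁿ ≥ 199 ÷ (9/470) = 93530/9.
4⁶ = 4096 falls short of 93530/9 but 4⁷ = 16384 reaches it, so n = 7.

7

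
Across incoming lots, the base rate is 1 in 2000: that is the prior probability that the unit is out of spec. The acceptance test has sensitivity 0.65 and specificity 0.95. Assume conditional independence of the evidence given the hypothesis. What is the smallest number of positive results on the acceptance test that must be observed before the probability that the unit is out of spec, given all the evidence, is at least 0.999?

Prior odds: 0.0005 ÷ 0.9995 = 1/1999.
False-positive rate = 1 − 0.95 = 0.05; likelihood ratio of a positive = 0.65/0.05 = 13.
Target odds: 0.999 ÷ 0.001 = 999.
Require 13ⁿ ≥ 999 ÷ (1/1999) = 1997001.
13⁵ = 371293 falls short of 1997001 but 13⁶ = 4826809 reaches it, so n = 6.

6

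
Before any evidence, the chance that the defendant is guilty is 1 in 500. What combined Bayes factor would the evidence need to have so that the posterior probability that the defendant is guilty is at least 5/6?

2495

Prior odds = 0.002/0.998 = 1/499.
Target odds = (5/6)/(1/6) = 5.
Required Bayes factor = 5 ÷ (1/499) = 2495.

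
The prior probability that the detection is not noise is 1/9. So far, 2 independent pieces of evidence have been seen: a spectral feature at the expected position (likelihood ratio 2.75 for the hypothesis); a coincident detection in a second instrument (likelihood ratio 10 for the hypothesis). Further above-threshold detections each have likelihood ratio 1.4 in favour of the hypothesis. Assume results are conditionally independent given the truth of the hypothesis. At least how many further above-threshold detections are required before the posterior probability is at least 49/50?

Prior odds = (1/9)/(8/9) = 0.125.
Combined Bayes factor of the evidence already in hand = 2.75 × 10 = 27.5.
Odds after that evidence = 0.125 × 27.5 = 3.4375.
Target odds = 0.98/0.02 = 49.
Need 1.4ⁿ ≥ 49 ÷ 3.4375 = 784/55.
1.4⁷ = 823543/78125 falls short of 784/55 but 1.4⁸ = 5764801/390625 reaches it, so n = 8.

8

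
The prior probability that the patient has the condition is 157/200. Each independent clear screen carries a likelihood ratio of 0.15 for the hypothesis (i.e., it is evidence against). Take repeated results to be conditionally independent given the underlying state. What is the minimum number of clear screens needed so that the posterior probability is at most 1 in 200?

4

Prior odds = 0.785/0.215 = 157/43.
Likelihood ratio per clear screen = 0.15.
Target posterior odds = 0.005/0.995 = 1/199.
Require 0.15ⁿ ≤ 1/199 ÷ (157/43) = 43/31243.
0.15³ = 0.003375 is still above 43/31243 but 0.15⁴ = 81/160000 is at or below it, so n = 4.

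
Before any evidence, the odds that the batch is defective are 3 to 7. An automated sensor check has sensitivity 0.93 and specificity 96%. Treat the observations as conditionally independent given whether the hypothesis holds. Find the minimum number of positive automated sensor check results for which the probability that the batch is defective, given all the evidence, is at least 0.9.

Prior odds = 3/7.
False-positive rate = 1 − 0.96 = 0.04; likelihood ratio of a positive = 0.93/0.04 = 23.25.
Target odds: 0.9 ÷ 0.1 = 9.
Require 23.25ⁿ ≥ 9 ÷ (3/7) = 21.
23.25¹ = 23.25, which meets the required 21; so n = 1.

1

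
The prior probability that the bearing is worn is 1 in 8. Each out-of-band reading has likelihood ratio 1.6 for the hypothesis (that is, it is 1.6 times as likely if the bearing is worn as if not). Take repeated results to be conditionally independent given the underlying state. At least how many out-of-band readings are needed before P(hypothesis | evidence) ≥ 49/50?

Prior odds = 0.125/0.875 = 1/7.
Likelihood ratio per out-of-band reading = 1.6.
Target posterior odds = 0.98/0.02 = 49.
Require 1.6ⁿ ≥ 49 ÷ (1/7) = 343.
1.6¹² ≈281.475 falls short of 343 but 1.6¹³ ≈450.36 reaches it, so n = 13.

13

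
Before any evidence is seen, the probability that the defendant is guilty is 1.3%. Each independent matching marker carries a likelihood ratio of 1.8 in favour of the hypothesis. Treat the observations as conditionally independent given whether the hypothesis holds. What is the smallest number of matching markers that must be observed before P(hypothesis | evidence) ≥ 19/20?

13

Prior odds = 0.013/0.987 = 13/987.
Likelihood ratio per matching marker = 1.8.
Target odds: 0.95 ÷ 0.05 = 19.
Require 1.8ⁿ ≥ 19 ÷ (13/987) = 18753/13.
1.8¹² ≈1156.83 falls short of 18753/13 but 1.8¹³ ≈2082.3 reaches it, so n = 13.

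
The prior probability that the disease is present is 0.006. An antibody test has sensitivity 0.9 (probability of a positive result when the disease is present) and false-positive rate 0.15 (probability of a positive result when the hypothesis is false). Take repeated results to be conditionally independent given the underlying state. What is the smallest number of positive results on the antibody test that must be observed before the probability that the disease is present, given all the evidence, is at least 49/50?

Prior odds = 0.006/0.994 = 3/497.
Likelihood ratio of a positive result = 0.9/0.15 = 6.
Target posterior odds = 0.98/0.02 = 49.
Require 6ⁿ ≥ 49 ÷ (3/497) = 24353/3.
6⁵ = 7776 falls short of 24353/3 but 6⁶ = 46656 reaches it, so n = 6.

6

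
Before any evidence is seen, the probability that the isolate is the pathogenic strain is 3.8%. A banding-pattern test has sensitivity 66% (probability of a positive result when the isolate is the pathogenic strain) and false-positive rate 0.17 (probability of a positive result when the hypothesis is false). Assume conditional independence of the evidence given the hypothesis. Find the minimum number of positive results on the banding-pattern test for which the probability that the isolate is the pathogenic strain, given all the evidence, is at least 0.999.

Prior odds: 0.038 ÷ 0.962 = 19/481.
Likelihood ratio of a positive result = 0.66/0.17 = 66/17.
Target posterior odds = 0.999/0.001 = 999.
Require (66/17)ⁿ ≥ 999 ÷ (19/481) = 480519/19.
(66/17)⁷ ≈13294.3 falls short of 480519/19 but (66/17)⁸ ≈51613.1 reaches it, so n = 8.

8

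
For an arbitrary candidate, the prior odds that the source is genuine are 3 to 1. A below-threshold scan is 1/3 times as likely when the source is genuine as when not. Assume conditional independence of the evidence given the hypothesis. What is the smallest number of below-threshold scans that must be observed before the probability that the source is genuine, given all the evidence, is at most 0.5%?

Prior odds = 3.
Likelihood ratio per below-threshold scan = 1/3.
Target posterior odds = 0.005/0.995 = 1/199.
Require (1/3)ⁿ ≤ 1/199 ÷ 3 = 1/597.
(1/3)⁵ = 1/243 is still above 1/597 but (1/3)⁶ = 1/729 is at or below it, so n = 6.

6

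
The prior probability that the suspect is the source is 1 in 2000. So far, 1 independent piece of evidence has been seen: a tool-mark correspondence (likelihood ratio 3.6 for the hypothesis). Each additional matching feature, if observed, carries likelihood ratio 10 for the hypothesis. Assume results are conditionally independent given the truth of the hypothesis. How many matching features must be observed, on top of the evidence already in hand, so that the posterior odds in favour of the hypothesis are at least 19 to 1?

Prior odds = 0.0005/0.9995 = 1/1999.
Bayes factor of the evidence already in hand = 3.6.
Odds after that evidence = (1/1999) × 3.6 = 18/9995.
Target odds = 19.
Need 10ⁿ ≥ 19 ÷ (18/9995) = 189905/18.
10⁴ = 10000 falls short of 189905/18 but 10⁵ = 100000 reaches it, so n = 5.

5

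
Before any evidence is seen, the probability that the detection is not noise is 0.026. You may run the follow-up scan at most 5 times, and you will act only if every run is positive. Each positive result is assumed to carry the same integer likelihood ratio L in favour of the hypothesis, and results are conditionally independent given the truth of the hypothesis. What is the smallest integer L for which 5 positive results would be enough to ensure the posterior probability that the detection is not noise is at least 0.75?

3

Prior odds = 0.026/0.974 = 13/487.
Target odds = 0.75/0.25 = 3.
Need L⁵ ≥ 3 ÷ (13/487) = 1461/13.
2⁵ = 32 < 1461/13 ≤ 243 = 3⁵, so L = 3.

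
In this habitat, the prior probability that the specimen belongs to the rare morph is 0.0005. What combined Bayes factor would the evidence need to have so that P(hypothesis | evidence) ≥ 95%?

Prior odds = 0.0005/0.9995 = 1/1999.
Target odds = 0.95/0.05 = 19.
Required Bayes factor = 19 ÷ (1/1999) = 37981.

37981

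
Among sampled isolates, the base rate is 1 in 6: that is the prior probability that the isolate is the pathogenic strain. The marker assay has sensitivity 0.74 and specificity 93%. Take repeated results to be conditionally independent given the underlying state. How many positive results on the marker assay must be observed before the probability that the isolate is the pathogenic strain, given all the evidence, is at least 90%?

2

Prior odds: (1/6) ÷ (5/6) = 0.2.
False-positive rate = 1 − 0.93 = 0.07; likelihood ratio of a positive = 0.74/0.07 = 74/7.
Target odds: 0.9 ÷ 0.1 = 9.
Need 0.2 × (74/7)ⁿ ≥ 9, i.e. (74/7)ⁿ ≥ 45.
(74/7)¹ = 74/7 falls short of 45 but (74/7)² = 5476/49 reaches it, so n = 2.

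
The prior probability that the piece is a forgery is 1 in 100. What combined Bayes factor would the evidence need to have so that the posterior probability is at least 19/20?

1881

Prior odds = 0.01/0.99 = 1/99.
Target odds = 0.95/0.05 = 19.
Required Bayes factor = 19 ÷ (1/99) = 1881.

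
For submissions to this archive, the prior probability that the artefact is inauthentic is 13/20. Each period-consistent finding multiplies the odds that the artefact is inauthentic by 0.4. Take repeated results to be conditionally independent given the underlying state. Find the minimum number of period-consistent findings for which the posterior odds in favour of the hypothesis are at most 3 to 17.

3

Prior odds = 0.65/0.35 = 13/7.
Likelihood ratio per period-consistent finding = 0.4.
Target odds = 3/17.
Require 0.4ⁿ ≤ 3/17 ÷ (13/7) = 21/221.
0.4² = 0.16 is still above 21/221 but 0.4³ = 0.064 is at or below it, so n = 3.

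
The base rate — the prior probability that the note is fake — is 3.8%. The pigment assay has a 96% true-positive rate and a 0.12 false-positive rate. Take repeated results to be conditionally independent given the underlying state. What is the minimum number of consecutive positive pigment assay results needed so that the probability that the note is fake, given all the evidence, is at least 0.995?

5

Prior odds = 0.038/0.962 = 19/481.
Likelihood ratio of a positive result = 0.96/0.12 = 8.
Target odds: 0.995 ÷ 0.005 = 199.
Require 8ⁿ ≥ 199 ÷ (19/481) = 95719/19.
8⁴ = 4096 falls short of 95719/19 but 8⁵ = 32768 reaches it, so n = 5.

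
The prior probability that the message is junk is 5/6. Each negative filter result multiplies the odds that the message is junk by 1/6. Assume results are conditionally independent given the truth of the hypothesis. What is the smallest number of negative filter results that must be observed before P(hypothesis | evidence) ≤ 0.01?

Prior odds: (5/6) ÷ (1/6) = 5.
Likelihood ratio per negative filter result = 1/6.
Target posterior odds = 0.01/0.99 = 1/99.
Need 5 × (1/6)ⁿ ≤ 1/99, i.e. (1/6)ⁿ ≤ 1/495.
(1/6)³ = 1/216 is still above 1/495 but (1/6)⁴ = 1/1296 is at or below it, so n = 4.

4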